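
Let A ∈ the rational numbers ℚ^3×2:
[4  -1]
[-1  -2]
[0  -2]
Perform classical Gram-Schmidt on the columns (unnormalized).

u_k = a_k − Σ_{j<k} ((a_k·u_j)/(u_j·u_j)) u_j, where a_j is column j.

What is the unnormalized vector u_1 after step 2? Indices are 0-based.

Step 1: u_0 = a_0 = (4, -1, 0).
Step 2: u_1 = a_1 − (-2/17)·u_0 = (-9/17, -36/17, -2).

u_1 = (-9/17, -36/17, -2)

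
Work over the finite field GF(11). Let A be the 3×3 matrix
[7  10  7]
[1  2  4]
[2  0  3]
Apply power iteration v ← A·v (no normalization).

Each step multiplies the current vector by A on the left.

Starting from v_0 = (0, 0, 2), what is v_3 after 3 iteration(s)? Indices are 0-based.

v_0 = (0, 0, 2).
v_1 = A·v_0 = (3, 8, 6).
v_2 = A·v_1 = (0, 10, 2).
v_3 = A·v_2 = (4, 6, 6).

v_3 = (4, 6, 6)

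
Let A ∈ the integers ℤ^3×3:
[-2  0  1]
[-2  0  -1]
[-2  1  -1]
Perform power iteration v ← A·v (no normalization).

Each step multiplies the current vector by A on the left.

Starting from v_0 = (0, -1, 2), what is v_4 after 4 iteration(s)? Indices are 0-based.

v_4 = (-6, -38, -21)

v_0 = (0, -1, 2).
v_1 = A·v_0 = (2, -2, -3).
v_2 = A·v_1 = (-7, -1, -3).
v_3 = A·v_2 = (11, 17, 16).
v_4 = A·v_3 = (-6, -38, -21).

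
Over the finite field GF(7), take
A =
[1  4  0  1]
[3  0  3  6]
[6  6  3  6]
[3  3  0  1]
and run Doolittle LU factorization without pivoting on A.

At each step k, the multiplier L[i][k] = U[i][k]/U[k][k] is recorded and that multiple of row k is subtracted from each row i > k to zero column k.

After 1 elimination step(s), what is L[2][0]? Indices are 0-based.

L[2][0] = 6

k=0: U[0][0]=1
  eliminate (1,0): mult=3, new row 1: (0, 2, 3, 3); set L[1][0]=3
  eliminate (2,0): mult=6, new row 2: (0, 3, 3, 0); set L[2][0]=6
  eliminate (3,0): mult=3, new row 3: (0, 5, 0, 5); set L[3][0]=3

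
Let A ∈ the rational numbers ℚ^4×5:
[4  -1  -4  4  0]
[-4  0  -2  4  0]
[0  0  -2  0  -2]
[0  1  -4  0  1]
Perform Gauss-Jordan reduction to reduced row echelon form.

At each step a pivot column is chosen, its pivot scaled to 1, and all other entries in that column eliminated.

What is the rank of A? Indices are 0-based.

pivot(0,0)=4: scale R0 → (1, -1/4, -1, 1, 0)
  clear (1,0): R1 −= (-4)R0 → (0, -1, -6, 8, 0)
pivot(1,1)=-1: scale R1 → (0, 1, 6, -8, 0)
  clear (0,1): R0 −= (-1/4)R1 → (1, 0, 1/2, -1, 0)
  clear (3,1): R3 −= (1)R1 → (0, 0, -10, 8, 1)
pivot(2,2)=-2: scale R2 → (0, 0, 1, 0, 1)
  clear (0,2): R0 −= (1/2)R2 → (1, 0, 0, -1, -1/2)
  clear (1,2): R1 −= (6)R2 → (0, 1, 0, -8, -6)
  clear (3,2): R3 −= (-10)R2 → (0, 0, 0, 8, 11)
pivot(3,3)=8: scale R3 → (0, 0, 0, 1, 11/8)
  clear (0,3): R0 −= (-1)R3 → (1, 0, 0, 0, 7/8)
  clear (1,3): R1 −= (-8)R3 → (0, 1, 0, 0, 5)

rank = 4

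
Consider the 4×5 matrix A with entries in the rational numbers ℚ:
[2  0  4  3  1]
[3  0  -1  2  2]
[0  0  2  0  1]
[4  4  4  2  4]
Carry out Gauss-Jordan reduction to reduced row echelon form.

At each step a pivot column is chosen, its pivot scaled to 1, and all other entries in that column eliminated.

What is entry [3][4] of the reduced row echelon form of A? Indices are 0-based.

M[3][4] = -8/5

[1] R0 /= 2  ⇒  (1, 0, 2, 3/2, 1/2)
     R1 -= 3·R0  ⇒  (0, 0, -7, -5/2, 1/2)
     R3 -= 4·R0  ⇒  (0, 4, -4, -4, 2)
[2] R1 <-> R3
[2] R1 /= 4  ⇒  (0, 1, -1, -1, 1/2)
[3] R2 /= 2  ⇒  (0, 0, 1, 0, 1/2)
     R0 -= 2·R2  ⇒  (1, 0, 0, 3/2, -1/2)
     R1 -= -1·R2  ⇒  (0, 1, 0, -1, 1)
     R3 -= -7·R2  ⇒  (0, 0, 0, -5/2, 4)
[4] R3 /= -5/2  ⇒  (0, 0, 0, 1, -8/5)
     R0 -= 3/2·R3  ⇒  (1, 0, 0, 0, 19/10)
     R1 -= -1·R3  ⇒  (0, 1, 0, 0, -3/5)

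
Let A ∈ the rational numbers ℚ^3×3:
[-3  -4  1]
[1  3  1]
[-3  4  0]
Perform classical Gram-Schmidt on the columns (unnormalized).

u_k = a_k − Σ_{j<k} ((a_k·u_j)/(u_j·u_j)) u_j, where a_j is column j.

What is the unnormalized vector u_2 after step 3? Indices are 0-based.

Step 1: u_0 = a_0 = (-3, 1, -3).
Step 2: u_1 = a_1 − (3/19)·u_0 = (-67/19, 54/19, 85/19).
Step 3: u_2 = a_2 − (-2/19)·u_0 − (-13/770)·u_1 = (481/770, 444/385, -37/154).

u_2 = (481/770, 444/385, -37/154)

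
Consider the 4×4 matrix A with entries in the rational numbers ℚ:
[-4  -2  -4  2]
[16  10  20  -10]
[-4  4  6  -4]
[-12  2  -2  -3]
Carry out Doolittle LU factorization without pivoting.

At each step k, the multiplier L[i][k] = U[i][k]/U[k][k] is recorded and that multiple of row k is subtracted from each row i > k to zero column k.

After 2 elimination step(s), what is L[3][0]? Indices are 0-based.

Step 1: pivot at (0,0) is -4.
  row1 ← row1 − (-4)·row0  ⇒  L[1][0]=-4, U row1=(0, 2, 4, -2)
  row2 ← row2 − (1)·row0  ⇒  L[2][0]=1, U row2=(0, 6, 10, -6)
  row3 ← row3 − (3)·row0  ⇒  L[3][0]=3, U row3=(0, 8, 10, -9)
Step 2: pivot at (1,1) is 2.
  row2 ← row2 − (3)·row1  ⇒  L[2][1]=3, U row2=(0, 0, -2, 0)
  row3 ← row3 − (4)·row1  ⇒  L[3][1]=4, U row3=(0, 0, -6, -1)

L[3][0] = 3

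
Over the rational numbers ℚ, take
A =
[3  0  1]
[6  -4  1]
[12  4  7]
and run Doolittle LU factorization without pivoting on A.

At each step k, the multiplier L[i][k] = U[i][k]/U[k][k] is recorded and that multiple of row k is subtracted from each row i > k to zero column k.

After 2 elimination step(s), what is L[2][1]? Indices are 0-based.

L[2][1] = -1

[col 0] pivot 3
  R1 -= 2*R0 → (0, -4, -1)  (L[1][0] := 2)
  R2 -= 4*R0 → (0, 4, 3)  (L[2][0] := 4)
[col 1] pivot -4
  R2 -= -1*R1 → (0, 0, 2)  (L[2][1] := -1)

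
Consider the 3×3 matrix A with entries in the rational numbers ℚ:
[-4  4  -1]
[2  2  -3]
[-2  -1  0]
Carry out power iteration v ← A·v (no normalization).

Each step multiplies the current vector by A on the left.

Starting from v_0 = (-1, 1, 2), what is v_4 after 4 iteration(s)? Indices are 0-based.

v_0 = (-1, 1, 2).
v_1 = A·v_0 = (6, -6, 1).
v_2 = A·v_1 = (-49, -3, -6).
v_3 = A·v_2 = (190, -86, 101).
v_4 = A·v_3 = (-1205, -95, -294).

v_4 = (-1205, -95, -294)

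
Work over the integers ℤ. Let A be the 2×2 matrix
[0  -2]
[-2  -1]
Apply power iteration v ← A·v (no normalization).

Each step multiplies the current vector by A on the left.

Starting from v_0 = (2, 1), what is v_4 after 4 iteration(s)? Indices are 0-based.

v_0 = (2, 1).
v_1 = A·v_0 = (-2, -5).
v_2 = A·v_1 = (10, 9).
v_3 = A·v_2 = (-18, -29).
v_4 = A·v_3 = (58, 65).

v_4 = (58, 65)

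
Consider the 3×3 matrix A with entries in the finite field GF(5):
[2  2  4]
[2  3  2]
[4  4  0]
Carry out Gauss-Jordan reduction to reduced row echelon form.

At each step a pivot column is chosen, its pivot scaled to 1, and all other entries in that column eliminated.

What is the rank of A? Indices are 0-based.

[1] R0 /= 2  ⇒  (1, 1, 2)
     R1 -= 2·R0  ⇒  (0, 1, 3)
     R2 -= 4·R0  ⇒  (0, 0, 2)
[2] R1 /= 1  ⇒  (0, 1, 3)
     R0 -= 1·R1  ⇒  (1, 0, 4)
[3] R2 /= 2  ⇒  (0, 0, 1)
     R0 -= 4·R2  ⇒  (1, 0, 0)
     R1 -= 3·R2  ⇒  (0, 1, 0)

rank = 3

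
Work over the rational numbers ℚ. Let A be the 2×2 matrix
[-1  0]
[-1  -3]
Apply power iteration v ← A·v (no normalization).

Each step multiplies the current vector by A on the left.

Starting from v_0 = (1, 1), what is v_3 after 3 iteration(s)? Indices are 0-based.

v_0 = (1, 1).
v_1 = A·v_0 = (-1, -4).
v_2 = A·v_1 = (1, 13).
v_3 = A·v_2 = (-1, -40).

v_3 = (-1, -40)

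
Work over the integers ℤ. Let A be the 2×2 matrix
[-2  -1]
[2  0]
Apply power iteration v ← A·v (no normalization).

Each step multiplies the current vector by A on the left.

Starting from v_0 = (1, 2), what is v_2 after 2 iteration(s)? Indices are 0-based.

v_2 = (6, -8)

v_0 = (1, 2).
v_1 = A·v_0 = (-4, 2).
v_2 = A·v_1 = (6, -8).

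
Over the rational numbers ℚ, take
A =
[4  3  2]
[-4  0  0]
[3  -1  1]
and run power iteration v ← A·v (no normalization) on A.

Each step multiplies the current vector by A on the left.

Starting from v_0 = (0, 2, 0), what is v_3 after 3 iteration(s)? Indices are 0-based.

v_0 = (0, 2, 0).
v_1 = A·v_0 = (6, 0, -2).
v_2 = A·v_1 = (20, -24, 16).
v_3 = A·v_2 = (40, -80, 100).

v_3 = (40, -80, 100)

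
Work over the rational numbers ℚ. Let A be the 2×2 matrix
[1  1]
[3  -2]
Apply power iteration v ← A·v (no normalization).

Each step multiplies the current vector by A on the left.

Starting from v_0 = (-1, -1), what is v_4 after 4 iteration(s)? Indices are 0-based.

v_4 = (-8, -19)

v_0 = (-1, -1).
v_1 = A·v_0 = (-2, -1).
v_2 = A·v_1 = (-3, -4).
v_3 = A·v_2 = (-7, -1).
v_4 = A·v_3 = (-8, -19).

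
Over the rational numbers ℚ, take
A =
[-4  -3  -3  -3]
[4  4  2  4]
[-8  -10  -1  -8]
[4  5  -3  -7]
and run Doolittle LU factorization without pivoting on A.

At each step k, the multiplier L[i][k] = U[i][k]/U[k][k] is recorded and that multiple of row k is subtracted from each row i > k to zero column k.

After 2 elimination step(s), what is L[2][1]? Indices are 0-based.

[col 0] pivot -4
  R1 -= -1*R0 → (0, 1, -1, 1)  (L[1][0] := -1)
  R2 -= 2*R0 → (0, -4, 5, -2)  (L[2][0] := 2)
  R3 -= -1*R0 → (0, 2, -6, -10)  (L[3][0] := -1)
[col 1] pivot 1
  R2 -= -4*R1 → (0, 0, 1, 2)  (L[2][1] := -4)
  R3 -= 2*R1 → (0, 0, -4, -12)  (L[3][1] := 2)

L[2][1] = -4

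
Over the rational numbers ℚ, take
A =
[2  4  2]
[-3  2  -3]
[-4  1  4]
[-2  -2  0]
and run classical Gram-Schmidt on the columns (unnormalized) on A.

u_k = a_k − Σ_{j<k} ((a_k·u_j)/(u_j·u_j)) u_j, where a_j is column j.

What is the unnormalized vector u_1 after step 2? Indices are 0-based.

u_1 = (128/33, 24/11, 41/33, -62/33)

Step 1: u_0 = a_0 = (2, -3, -4, -2).
Step 2: u_1 = a_1 − (2/33)·u_0 = (128/33, 24/11, 41/33, -62/33).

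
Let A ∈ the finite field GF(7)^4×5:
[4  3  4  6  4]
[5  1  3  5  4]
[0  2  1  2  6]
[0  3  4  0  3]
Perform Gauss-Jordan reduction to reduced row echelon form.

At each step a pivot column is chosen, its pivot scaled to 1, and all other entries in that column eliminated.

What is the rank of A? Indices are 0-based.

step 1: normalize row 0 (÷4) = (1, 6, 1, 5, 1)
  row 1: subtract 5×row0 = (0, 6, 5, 1, 6)
step 2: normalize row 1 (÷6) = (0, 1, 2, 6, 1)
  row 0: subtract 6×row1 = (1, 0, 3, 4, 2)
  row 2: subtract 2×row1 = (0, 0, 4, 4, 4)
  row 3: subtract 3×row1 = (0, 0, 5, 3, 0)
step 3: normalize row 2 (÷4) = (0, 0, 1, 1, 1)
  row 0: subtract 3×row2 = (1, 0, 0, 1, 6)
  row 1: subtract 2×row2 = (0, 1, 0, 4, 6)
  row 3: subtract 5×row2 = (0, 0, 0, 5, 2)
step 4: normalize row 3 (÷5) = (0, 0, 0, 1, 6)
  row 0: subtract 1×row3 = (1, 0, 0, 0, 0)
  row 1: subtract 4×row3 = (0, 1, 0, 0, 3)
  row 2: subtract 1×row3 = (0, 0, 1, 0, 2)

rank = 4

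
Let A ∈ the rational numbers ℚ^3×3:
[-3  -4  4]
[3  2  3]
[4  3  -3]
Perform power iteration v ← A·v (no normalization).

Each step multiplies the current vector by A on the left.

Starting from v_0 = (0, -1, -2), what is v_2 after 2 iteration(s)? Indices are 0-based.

v_0 = (0, -1, -2).
v_1 = A·v_0 = (-4, -8, 3).
v_2 = A·v_1 = (56, -19, -49).

v_2 = (56, -19, -49)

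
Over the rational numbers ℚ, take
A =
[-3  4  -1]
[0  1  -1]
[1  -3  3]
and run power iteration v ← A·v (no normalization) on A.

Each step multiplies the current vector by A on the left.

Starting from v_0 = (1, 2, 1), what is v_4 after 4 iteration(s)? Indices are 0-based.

v_0 = (1, 2, 1).
v_1 = A·v_0 = (4, 1, -2).
v_2 = A·v_1 = (-6, 3, -5).
v_3 = A·v_2 = (35, 8, -30).
v_4 = A·v_3 = (-43, 38, -79).

v_4 = (-43, 38, -79)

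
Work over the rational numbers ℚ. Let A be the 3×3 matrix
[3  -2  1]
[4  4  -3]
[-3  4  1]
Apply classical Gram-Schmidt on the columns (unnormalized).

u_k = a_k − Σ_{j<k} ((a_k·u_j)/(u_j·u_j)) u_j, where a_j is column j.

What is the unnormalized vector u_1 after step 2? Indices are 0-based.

u_1 = (-31/17, 72/17, 65/17)

Step 1: u_0 = a_0 = (3, 4, -3).
Step 2: u_1 = a_1 − (-1/17)·u_0 = (-31/17, 72/17, 65/17).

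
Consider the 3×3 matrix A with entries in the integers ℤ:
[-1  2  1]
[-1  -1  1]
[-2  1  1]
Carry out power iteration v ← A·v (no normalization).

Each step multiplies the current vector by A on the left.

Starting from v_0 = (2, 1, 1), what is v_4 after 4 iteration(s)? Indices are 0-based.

v_0 = (2, 1, 1).
v_1 = A·v_0 = (1, -2, -2).
v_2 = A·v_1 = (-7, -1, -6).
v_3 = A·v_2 = (-1, 2, 7).
v_4 = A·v_3 = (12, 6, 11).

v_4 = (12, 6, 11)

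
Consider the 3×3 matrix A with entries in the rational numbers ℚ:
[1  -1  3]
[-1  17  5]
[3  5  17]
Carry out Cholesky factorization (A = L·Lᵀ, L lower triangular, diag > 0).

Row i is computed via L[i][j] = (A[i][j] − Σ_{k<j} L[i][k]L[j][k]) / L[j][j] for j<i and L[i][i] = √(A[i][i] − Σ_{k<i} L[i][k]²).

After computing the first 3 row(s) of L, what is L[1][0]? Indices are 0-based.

Step 1: L[0][0] = √(1) = 1.
  L[1][0] = (-1) / L[0][0] = -1.
Step 2: L[1][1] = √(16) = 4.
  L[2][0] = (3) / L[0][0] = 3.
  L[2][1] = (8) / L[1][1] = 2.
Step 3: L[2][2] = √(4) = 2.

L[1][0] = -1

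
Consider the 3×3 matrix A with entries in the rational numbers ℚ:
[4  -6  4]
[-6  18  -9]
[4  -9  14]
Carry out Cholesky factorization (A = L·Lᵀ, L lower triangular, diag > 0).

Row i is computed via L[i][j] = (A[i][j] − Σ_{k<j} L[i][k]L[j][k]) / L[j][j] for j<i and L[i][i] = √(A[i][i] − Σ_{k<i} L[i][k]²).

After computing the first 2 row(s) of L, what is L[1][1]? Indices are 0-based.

Step 1: L[0][0] = √(4) = 2.
  L[1][0] = (-6) / L[0][0] = -3.
Step 2: L[1][1] = √(9) = 3.

L[1][1] = 3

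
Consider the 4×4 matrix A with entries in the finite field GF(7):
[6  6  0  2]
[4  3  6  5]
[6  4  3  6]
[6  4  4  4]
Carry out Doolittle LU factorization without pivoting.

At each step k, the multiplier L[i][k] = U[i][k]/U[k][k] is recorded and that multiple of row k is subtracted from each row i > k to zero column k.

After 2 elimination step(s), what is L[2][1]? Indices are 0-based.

[col 0] pivot 6
  R1 -= 3*R0 → (0, 6, 6, 6)  (L[1][0] := 3)
  R2 -= 1*R0 → (0, 5, 3, 4)  (L[2][0] := 1)
  R3 -= 1*R0 → (0, 5, 4, 2)  (L[3][0] := 1)
[col 1] pivot 6
  R2 -= 2*R1 → (0, 0, 5, 6)  (L[2][1] := 2)
  R3 -= 2*R1 → (0, 0, 6, 4)  (L[3][1] := 2)

L[2][1] = 2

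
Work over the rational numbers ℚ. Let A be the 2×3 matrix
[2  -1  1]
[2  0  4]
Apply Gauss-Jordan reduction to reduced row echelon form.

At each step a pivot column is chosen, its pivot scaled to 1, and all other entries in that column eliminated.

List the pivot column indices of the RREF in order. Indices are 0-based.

pivot columns: 0, 1

step 1: normalize row 0 (÷2) = (1, -1/2, 1/2)
  row 1: subtract 2×row0 = (0, 1, 3)
step 2: normalize row 1 (÷1) = (0, 1, 3)
  row 0: subtract -1/2×row1 = (1, 0, 2)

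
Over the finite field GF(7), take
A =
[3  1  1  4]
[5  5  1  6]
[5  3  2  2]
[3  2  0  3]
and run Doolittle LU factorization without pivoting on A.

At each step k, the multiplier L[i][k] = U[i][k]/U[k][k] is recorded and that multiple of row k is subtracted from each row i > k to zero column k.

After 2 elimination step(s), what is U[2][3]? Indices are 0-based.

U[2][3] = 4

Step 1: pivot at (0,0) is 3.
  row1 ← row1 − (4)·row0  ⇒  L[1][0]=4, U row1=(0, 1, 4, 4)
  row2 ← row2 − (4)·row0  ⇒  L[2][0]=4, U row2=(0, 6, 5, 0)
  row3 ← row3 − (1)·row0  ⇒  L[3][0]=1, U row3=(0, 1, 6, 6)
Step 2: pivot at (1,1) is 1.
  row2 ← row2 − (6)·row1  ⇒  L[2][1]=6, U row2=(0, 0, 2, 4)
  row3 ← row3 − (1)·row1  ⇒  L[3][1]=1, U row3=(0, 0, 2, 2)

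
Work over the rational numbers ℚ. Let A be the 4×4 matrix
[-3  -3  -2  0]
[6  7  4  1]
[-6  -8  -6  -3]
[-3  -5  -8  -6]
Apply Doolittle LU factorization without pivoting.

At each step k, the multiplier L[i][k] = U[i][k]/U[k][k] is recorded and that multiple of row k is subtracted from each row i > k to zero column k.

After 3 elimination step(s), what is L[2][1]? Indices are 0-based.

L[2][1] = -2

k=0: U[0][0]=-3
  eliminate (1,0): mult=-2, new row 1: (0, 1, 0, 1); set L[1][0]=-2
  eliminate (2,0): mult=2, new row 2: (0, -2, -2, -3); set L[2][0]=2
  eliminate (3,0): mult=1, new row 3: (0, -2, -6, -6); set L[3][0]=1
k=1: U[1][1]=1
  eliminate (2,1): mult=-2, new row 2: (0, 0, -2, -1); set L[2][1]=-2
  eliminate (3,1): mult=-2, new row 3: (0, 0, -6, -4); set L[3][1]=-2
k=2: U[2][2]=-2
  eliminate (3,2): mult=3, new row 3: (0, 0, 0, -1); set L[3][2]=3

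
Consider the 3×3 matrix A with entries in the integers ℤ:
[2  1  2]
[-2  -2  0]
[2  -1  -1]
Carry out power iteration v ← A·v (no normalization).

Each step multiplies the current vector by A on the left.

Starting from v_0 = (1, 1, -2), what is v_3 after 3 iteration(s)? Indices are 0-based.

v_0 = (1, 1, -2).
v_1 = A·v_0 = (-1, -4, 3).
v_2 = A·v_1 = (0, 10, -1).
v_3 = A·v_2 = (8, -20, -9).

v_3 = (8, -20, -9)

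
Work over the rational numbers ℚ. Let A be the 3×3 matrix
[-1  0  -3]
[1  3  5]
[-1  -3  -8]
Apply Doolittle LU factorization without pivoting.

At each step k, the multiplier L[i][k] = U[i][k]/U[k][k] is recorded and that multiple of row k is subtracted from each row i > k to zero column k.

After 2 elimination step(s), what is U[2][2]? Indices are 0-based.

U[2][2] = -3

[col 0] pivot -1
  R1 -= -1*R0 → (0, 3, 2)  (L[1][0] := -1)
  R2 -= 1*R0 → (0, -3, -5)  (L[2][0] := 1)
[col 1] pivot 3
  R2 -= -1*R1 → (0, 0, -3)  (L[2][1] := -1)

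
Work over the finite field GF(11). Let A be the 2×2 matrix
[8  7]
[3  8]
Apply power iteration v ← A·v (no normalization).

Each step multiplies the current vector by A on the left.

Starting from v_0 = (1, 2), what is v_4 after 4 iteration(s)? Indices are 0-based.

v_0 = (1, 2).
v_1 = A·v_0 = (0, 8).
v_2 = A·v_1 = (1, 9).
v_3 = A·v_2 = (5, 9).
v_4 = A·v_3 = (4, 10).

v_4 = (4, 10)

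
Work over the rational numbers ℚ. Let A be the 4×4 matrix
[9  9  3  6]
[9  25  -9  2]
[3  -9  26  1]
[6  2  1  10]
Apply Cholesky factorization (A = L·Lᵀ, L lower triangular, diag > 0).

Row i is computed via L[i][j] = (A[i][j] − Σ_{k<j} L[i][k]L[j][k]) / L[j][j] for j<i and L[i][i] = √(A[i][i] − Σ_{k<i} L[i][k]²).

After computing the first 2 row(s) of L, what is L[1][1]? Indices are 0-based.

Step 1: L[0][0] = √(9) = 3.
  L[1][0] = (9) / L[0][0] = 3.
Step 2: L[1][1] = √(16) = 4.

L[1][1] = 4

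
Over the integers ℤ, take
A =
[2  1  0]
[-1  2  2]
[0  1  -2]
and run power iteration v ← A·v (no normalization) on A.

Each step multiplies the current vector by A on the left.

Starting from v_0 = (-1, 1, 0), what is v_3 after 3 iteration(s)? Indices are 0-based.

v_0 = (-1, 1, 0).
v_1 = A·v_0 = (-1, 3, 1).
v_2 = A·v_1 = (1, 9, 1).
v_3 = A·v_2 = (11, 19, 7).

v_3 = (11, 19, 7)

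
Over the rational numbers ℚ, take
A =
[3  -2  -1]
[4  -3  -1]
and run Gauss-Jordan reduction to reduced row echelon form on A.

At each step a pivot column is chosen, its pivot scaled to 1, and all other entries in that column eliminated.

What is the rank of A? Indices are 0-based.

rank = 2

pivot(0,0)=3: scale R0 → (1, -2/3, -1/3)
  clear (1,0): R1 −= (4)R0 → (0, -1/3, 1/3)
pivot(1,1)=-1/3: scale R1 → (0, 1, -1)
  clear (0,1): R0 −= (-2/3)R1 → (1, 0, -1)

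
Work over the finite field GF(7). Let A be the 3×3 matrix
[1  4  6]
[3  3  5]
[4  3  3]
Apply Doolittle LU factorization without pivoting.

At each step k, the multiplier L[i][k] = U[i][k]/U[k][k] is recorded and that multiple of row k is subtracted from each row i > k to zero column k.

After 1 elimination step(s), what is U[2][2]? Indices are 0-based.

U[2][2] = 0

k=0: U[0][0]=1
  eliminate (1,0): mult=3, new row 1: (0, 5, 1); set L[1][0]=3
  eliminate (2,0): mult=4, new row 2: (0, 1, 0); set L[2][0]=4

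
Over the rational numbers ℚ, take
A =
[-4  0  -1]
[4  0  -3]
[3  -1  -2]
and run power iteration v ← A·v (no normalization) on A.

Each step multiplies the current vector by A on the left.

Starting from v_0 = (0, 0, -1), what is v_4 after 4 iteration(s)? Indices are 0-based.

v_0 = (0, 0, -1).
v_1 = A·v_0 = (1, 3, 2).
v_2 = A·v_1 = (-6, -2, -4).
v_3 = A·v_2 = (28, -12, -8).
v_4 = A·v_3 = (-104, 136, 112).

v_4 = (-104, 136, 112)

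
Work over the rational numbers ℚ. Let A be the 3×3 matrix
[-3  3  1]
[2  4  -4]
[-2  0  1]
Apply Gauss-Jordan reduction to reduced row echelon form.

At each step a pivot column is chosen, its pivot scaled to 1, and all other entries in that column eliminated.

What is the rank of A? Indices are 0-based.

rank = 3

pivot(0,0)=-3: scale R0 → (1, -1, -1/3)
  clear (1,0): R1 −= (2)R0 → (0, 6, -10/3)
  clear (2,0): R2 −= (-2)R0 → (0, -2, 1/3)
pivot(1,1)=6: scale R1 → (0, 1, -5/9)
  clear (0,1): R0 −= (-1)R1 → (1, 0, -8/9)
  clear (2,1): R2 −= (-2)R1 → (0, 0, -7/9)
pivot(2,2)=-7/9: scale R2 → (0, 0, 1)
  clear (0,2): R0 −= (-8/9)R2 → (1, 0, 0)
  clear (1,2): R1 −= (-5/9)R2 → (0, 1, 0)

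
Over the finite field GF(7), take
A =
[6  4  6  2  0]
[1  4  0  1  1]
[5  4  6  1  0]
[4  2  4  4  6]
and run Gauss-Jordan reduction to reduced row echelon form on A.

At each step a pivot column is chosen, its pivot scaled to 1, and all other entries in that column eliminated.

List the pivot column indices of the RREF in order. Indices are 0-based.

pivot columns: 0, 1, 2, 3

step 1: normalize row 0 (÷6) = (1, 3, 1, 5, 0)
  row 1: subtract 1×row0 = (0, 1, 6, 3, 1)
  row 2: subtract 5×row0 = (0, 3, 1, 4, 0)
  row 3: subtract 4×row0 = (0, 4, 0, 5, 6)
step 2: normalize row 1 (÷1) = (0, 1, 6, 3, 1)
  row 0: subtract 3×row1 = (1, 0, 4, 3, 4)
  row 2: subtract 3×row1 = (0, 0, 4, 2, 4)
  row 3: subtract 4×row1 = (0, 0, 4, 0, 2)
step 3: normalize row 2 (÷4) = (0, 0, 1, 4, 1)
  row 0: subtract 4×row2 = (1, 0, 0, 1, 0)
  row 1: subtract 6×row2 = (0, 1, 0, 0, 2)
  row 3: subtract 4×row2 = (0, 0, 0, 5, 5)
step 4: normalize row 3 (÷5) = (0, 0, 0, 1, 1)
  row 0: subtract 1×row3 = (1, 0, 0, 0, 6)
  row 2: subtract 4×row3 = (0, 0, 1, 0, 4)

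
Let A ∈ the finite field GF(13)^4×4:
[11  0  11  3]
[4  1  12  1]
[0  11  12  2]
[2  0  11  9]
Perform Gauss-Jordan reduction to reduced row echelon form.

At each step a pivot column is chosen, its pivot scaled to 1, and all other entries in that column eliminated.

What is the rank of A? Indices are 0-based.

step 1: normalize row 0 (÷11) = (1, 0, 1, 5)
  row 1: subtract 4×row0 = (0, 1, 8, 7)
  row 3: subtract 2×row0 = (0, 0, 9, 12)
step 2: normalize row 1 (÷1) = (0, 1, 8, 7)
  row 2: subtract 11×row1 = (0, 0, 2, 3)
step 3: normalize row 2 (÷2) = (0, 0, 1, 8)
  row 0: subtract 1×row2 = (1, 0, 0, 10)
  row 1: subtract 8×row2 = (0, 1, 0, 8)
  row 3: subtract 9×row2 = (0, 0, 0, 5)
step 4: normalize row 3 (÷5) = (0, 0, 0, 1)
  row 0: subtract 10×row3 = (1, 0, 0, 0)
  row 1: subtract 8×row3 = (0, 1, 0, 0)
  row 2: subtract 8×row3 = (0, 0, 1, 0)

rank = 4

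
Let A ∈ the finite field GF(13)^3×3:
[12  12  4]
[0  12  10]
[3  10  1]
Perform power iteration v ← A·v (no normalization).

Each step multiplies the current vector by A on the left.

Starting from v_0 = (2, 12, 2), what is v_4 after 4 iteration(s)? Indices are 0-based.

v_4 = (5, 5, 0)

v_0 = (2, 12, 2).
v_1 = A·v_0 = (7, 8, 11).
v_2 = A·v_1 = (3, 11, 8).
v_3 = A·v_2 = (5, 4, 10).
v_4 = A·v_3 = (5, 5, 0).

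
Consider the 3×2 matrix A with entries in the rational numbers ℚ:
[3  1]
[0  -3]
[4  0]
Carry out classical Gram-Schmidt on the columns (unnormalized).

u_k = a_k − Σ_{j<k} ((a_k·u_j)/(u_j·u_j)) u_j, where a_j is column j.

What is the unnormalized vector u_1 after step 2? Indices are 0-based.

u_1 = (16/25, -3, -12/25)

Step 1: u_0 = a_0 = (3, 0, 4).
Step 2: u_1 = a_1 − (3/25)·u_0 = (16/25, -3, -12/25).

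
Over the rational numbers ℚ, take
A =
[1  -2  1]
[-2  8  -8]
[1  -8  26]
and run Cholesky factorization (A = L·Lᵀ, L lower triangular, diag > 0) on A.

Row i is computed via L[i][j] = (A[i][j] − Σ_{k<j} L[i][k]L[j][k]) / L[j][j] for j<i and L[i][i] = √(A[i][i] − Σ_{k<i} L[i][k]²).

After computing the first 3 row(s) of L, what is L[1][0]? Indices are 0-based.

Step 1: L[0][0] = √(1) = 1.
  L[1][0] = (-2) / L[0][0] = -2.
Step 2: L[1][1] = √(4) = 2.
  L[2][0] = (1) / L[0][0] = 1.
  L[2][1] = (-6) / L[1][1] = -3.
Step 3: L[2][2] = √(16) = 4.

L[1][0] = -2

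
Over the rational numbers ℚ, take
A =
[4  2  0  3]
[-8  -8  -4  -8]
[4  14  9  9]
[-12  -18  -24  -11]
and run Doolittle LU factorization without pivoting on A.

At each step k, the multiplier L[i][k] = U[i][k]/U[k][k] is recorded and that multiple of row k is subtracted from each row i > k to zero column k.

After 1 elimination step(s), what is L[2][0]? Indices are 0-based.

k=0: U[0][0]=4
  eliminate (1,0): mult=-2, new row 1: (0, -4, -4, -2); set L[1][0]=-2
  eliminate (2,0): mult=1, new row 2: (0, 12, 9, 6); set L[2][0]=1
  eliminate (3,0): mult=-3, new row 3: (0, -12, -24, -2); set L[3][0]=-3

L[2][0] = 1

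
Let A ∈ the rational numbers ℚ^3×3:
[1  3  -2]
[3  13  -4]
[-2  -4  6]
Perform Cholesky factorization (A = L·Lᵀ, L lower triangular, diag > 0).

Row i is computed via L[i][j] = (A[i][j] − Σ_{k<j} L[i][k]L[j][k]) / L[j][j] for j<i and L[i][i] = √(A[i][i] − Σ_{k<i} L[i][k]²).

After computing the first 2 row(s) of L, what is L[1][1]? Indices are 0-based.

L[1][1] = 2

Step 1: L[0][0] = √(1) = 1.
  L[1][0] = (3) / L[0][0] = 3.
Step 2: L[1][1] = √(4) = 2.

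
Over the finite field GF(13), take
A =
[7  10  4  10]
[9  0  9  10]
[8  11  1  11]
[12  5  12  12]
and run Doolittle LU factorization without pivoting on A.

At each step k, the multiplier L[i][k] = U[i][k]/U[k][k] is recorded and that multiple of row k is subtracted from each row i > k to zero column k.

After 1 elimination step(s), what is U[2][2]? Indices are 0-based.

[col 0] pivot 7
  R1 -= 5*R0 → (0, 2, 2, 12)  (L[1][0] := 5)
  R2 -= 3*R0 → (0, 7, 2, 7)  (L[2][0] := 3)
  R3 -= 11*R0 → (0, 12, 7, 6)  (L[3][0] := 11)

U[2][2] = 2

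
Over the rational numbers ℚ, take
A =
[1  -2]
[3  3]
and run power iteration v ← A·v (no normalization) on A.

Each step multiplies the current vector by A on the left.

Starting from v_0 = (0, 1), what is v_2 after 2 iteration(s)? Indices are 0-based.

v_0 = (0, 1).
v_1 = A·v_0 = (-2, 3).
v_2 = A·v_1 = (-8, 3).

v_2 = (-8, 3)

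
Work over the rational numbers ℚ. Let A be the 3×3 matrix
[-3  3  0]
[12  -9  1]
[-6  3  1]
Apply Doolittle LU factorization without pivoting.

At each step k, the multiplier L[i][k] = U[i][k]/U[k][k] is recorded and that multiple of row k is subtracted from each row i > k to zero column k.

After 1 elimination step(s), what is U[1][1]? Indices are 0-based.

U[1][1] = 3

k=0: U[0][0]=-3
  eliminate (1,0): mult=-4, new row 1: (0, 3, 1); set L[1][0]=-4
  eliminate (2,0): mult=2, new row 2: (0, -3, 1); set L[2][0]=2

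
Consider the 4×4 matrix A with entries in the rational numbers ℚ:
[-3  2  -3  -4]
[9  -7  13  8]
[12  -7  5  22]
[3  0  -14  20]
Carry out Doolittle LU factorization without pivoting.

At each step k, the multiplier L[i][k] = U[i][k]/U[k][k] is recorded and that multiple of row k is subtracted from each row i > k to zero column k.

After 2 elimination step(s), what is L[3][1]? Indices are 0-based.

L[3][1] = -2

[col 0] pivot -3
  R1 -= -3*R0 → (0, -1, 4, -4)  (L[1][0] := -3)
  R2 -= -4*R0 → (0, 1, -7, 6)  (L[2][0] := -4)
  R3 -= -1*R0 → (0, 2, -17, 16)  (L[3][0] := -1)
[col 1] pivot -1
  R2 -= -1*R1 → (0, 0, -3, 2)  (L[2][1] := -1)
  R3 -= -2*R1 → (0, 0, -9, 8)  (L[3][1] := -2)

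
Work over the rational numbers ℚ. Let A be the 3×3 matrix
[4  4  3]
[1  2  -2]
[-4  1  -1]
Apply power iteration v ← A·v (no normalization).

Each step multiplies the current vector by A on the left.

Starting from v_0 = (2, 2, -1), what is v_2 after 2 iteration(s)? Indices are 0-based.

v_0 = (2, 2, -1).
v_1 = A·v_0 = (13, 8, -5).
v_2 = A·v_1 = (69, 39, -39).

v_2 = (69, 39, -39)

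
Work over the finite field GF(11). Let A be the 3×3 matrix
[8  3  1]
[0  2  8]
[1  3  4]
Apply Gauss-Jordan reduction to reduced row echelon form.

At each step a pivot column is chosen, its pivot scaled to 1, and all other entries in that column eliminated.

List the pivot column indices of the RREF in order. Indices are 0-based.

pivot columns: 0, 1, 2

pivot(0,0)=8: scale R0 → (1, 10, 7)
  clear (2,0): R2 −= (1)R0 → (0, 4, 8)
pivot(1,1)=2: scale R1 → (0, 1, 4)
  clear (0,1): R0 −= (10)R1 → (1, 0, 0)
  clear (2,1): R2 −= (4)R1 → (0, 0, 3)
pivot(2,2)=3: scale R2 → (0, 0, 1)
  clear (1,2): R1 −= (4)R2 → (0, 1, 0)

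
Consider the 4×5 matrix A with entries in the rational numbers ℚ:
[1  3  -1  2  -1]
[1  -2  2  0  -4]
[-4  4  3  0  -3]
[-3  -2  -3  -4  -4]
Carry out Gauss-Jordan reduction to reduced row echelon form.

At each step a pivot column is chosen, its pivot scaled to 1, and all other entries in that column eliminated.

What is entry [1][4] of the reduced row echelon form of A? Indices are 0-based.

M[1][4] = -167/10

[1] R0 /= 1  ⇒  (1, 3, -1, 2, -1)
     R1 -= 1·R0  ⇒  (0, -5, 3, -2, -3)
     R2 -= -4·R0  ⇒  (0, 16, -1, 8, -7)
     R3 -= -3·R0  ⇒  (0, 7, -6, 2, -7)
[2] R1 /= -5  ⇒  (0, 1, -3/5, 2/5, 3/5)
     R0 -= 3·R1  ⇒  (1, 0, 4/5, 4/5, -14/5)
     R2 -= 16·R1  ⇒  (0, 0, 43/5, 8/5, -83/5)
     R3 -= 7·R1  ⇒  (0, 0, -9/5, -4/5, -56/5)
[3] R2 /= 43/5  ⇒  (0, 0, 1, 8/43, -83/43)
     R0 -= 4/5·R2  ⇒  (1, 0, 0, 28/43, -54/43)
     R1 -= -3/5·R2  ⇒  (0, 1, 0, 22/43, -24/43)
     R3 -= -9/5·R2  ⇒  (0, 0, 0, -20/43, -631/43)
[4] R3 /= -20/43  ⇒  (0, 0, 0, 1, 631/20)
     R0 -= 28/43·R3  ⇒  (1, 0, 0, 0, -109/5)
     R1 -= 22/43·R3  ⇒  (0, 1, 0, 0, -167/10)
     R2 -= 8/43·R3  ⇒  (0, 0, 1, 0, -39/5)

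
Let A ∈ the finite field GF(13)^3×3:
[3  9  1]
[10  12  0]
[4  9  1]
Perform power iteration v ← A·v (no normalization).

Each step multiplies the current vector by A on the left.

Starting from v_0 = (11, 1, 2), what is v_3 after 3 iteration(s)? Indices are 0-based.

v_3 = (12, 0, 10)

v_0 = (11, 1, 2).
v_1 = A·v_0 = (5, 5, 3).
v_2 = A·v_1 = (11, 6, 3).
v_3 = A·v_2 = (12, 0, 10).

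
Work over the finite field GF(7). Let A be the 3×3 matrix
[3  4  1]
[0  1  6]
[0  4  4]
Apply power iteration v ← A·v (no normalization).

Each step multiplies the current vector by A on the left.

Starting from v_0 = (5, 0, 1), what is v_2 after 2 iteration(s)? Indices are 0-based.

v_2 = (6, 2, 5)

v_0 = (5, 0, 1).
v_1 = A·v_0 = (2, 6, 4).
v_2 = A·v_1 = (6, 2, 5).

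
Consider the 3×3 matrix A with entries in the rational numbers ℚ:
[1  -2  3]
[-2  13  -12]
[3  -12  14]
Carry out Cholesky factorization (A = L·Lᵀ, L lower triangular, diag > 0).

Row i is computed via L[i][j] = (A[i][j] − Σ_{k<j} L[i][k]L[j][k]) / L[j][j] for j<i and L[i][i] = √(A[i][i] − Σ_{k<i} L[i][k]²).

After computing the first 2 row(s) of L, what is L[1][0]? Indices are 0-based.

L[1][0] = -2

Step 1: L[0][0] = √(1) = 1.
  L[1][0] = (-2) / L[0][0] = -2.
Step 2: L[1][1] = √(9) = 3.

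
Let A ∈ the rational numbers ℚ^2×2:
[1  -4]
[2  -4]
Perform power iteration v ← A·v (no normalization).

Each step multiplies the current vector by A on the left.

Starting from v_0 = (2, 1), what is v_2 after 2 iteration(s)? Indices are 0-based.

v_2 = (-2, -4)

v_0 = (2, 1).
v_1 = A·v_0 = (-2, 0).
v_2 = A·v_1 = (-2, -4).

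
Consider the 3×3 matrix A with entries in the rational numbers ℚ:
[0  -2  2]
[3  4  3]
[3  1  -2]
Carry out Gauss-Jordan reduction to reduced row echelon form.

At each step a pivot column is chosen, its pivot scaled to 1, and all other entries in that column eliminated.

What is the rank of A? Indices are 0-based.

step 1: exchange rows 0,1
step 1: normalize row 0 (÷3) = (1, 4/3, 1)
  row 2: subtract 3×row0 = (0, -3, -5)
step 2: normalize row 1 (÷-2) = (0, 1, -1)
  row 0: subtract 4/3×row1 = (1, 0, 7/3)
  row 2: subtract -3×row1 = (0, 0, -8)
step 3: normalize row 2 (÷-8) = (0, 0, 1)
  row 0: subtract 7/3×row2 = (1, 0, 0)
  row 1: subtract -1×row2 = (0, 1, 0)

rank = 3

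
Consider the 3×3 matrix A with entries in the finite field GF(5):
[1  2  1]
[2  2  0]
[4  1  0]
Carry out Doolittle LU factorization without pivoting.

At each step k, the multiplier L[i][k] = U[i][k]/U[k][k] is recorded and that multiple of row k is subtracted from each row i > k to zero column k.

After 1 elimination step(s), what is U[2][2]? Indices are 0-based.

U[2][2] = 1

k=0: U[0][0]=1
  eliminate (1,0): mult=2, new row 1: (0, 3, 3); set L[1][0]=2
  eliminate (2,0): mult=4, new row 2: (0, 3, 1); set L[2][0]=4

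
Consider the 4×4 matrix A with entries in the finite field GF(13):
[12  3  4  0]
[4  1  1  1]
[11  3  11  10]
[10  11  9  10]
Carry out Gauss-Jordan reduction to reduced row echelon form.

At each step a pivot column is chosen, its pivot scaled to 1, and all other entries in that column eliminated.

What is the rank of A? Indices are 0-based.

step 1: normalize row 0 (÷12) = (1, 10, 9, 0)
  row 1: subtract 4×row0 = (0, 0, 4, 1)
  row 2: subtract 11×row0 = (0, 10, 3, 10)
  row 3: subtract 10×row0 = (0, 2, 10, 10)
step 2: exchange rows 1,2
step 2: normalize row 1 (÷10) = (0, 1, 12, 1)
  row 0: subtract 10×row1 = (1, 0, 6, 3)
  row 3: subtract 2×row1 = (0, 0, 12, 8)
step 3: normalize row 2 (÷4) = (0, 0, 1, 10)
  row 0: subtract 6×row2 = (1, 0, 0, 8)
  row 1: subtract 12×row2 = (0, 1, 0, 11)
  row 3: subtract 12×row2 = (0, 0, 0, 5)
step 4: normalize row 3 (÷5) = (0, 0, 0, 1)
  row 0: subtract 8×row3 = (1, 0, 0, 0)
  row 1: subtract 11×row3 = (0, 1, 0, 0)
  row 2: subtract 10×row3 = (0, 0, 1, 0)

rank = 4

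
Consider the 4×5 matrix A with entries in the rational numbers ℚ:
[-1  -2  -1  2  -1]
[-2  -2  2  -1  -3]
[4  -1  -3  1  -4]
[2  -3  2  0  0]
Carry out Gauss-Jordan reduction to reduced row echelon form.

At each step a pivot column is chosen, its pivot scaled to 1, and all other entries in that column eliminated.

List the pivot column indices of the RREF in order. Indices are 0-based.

pivot columns: 0, 1, 2, 3

[1] R0 /= -1  ⇒  (1, 2, 1, -2, 1)
     R1 -= -2·R0  ⇒  (0, 2, 4, -5, -1)
     R2 -= 4·R0  ⇒  (0, -9, -7, 9, -8)
     R3 -= 2·R0  ⇒  (0, -7, 0, 4, -2)
[2] R1 /= 2  ⇒  (0, 1, 2, -5/2, -1/2)
     R0 -= 2·R1  ⇒  (1, 0, -3, 3, 2)
     R2 -= -9·R1  ⇒  (0, 0, 11, -27/2, -25/2)
     R3 -= -7·R1  ⇒  (0, 0, 14, -27/2, -11/2)
[3] R2 /= 11  ⇒  (0, 0, 1, -27/22, -25/22)
     R0 -= -3·R2  ⇒  (1, 0, 0, -15/22, -31/22)
     R1 -= 2·R2  ⇒  (0, 1, 0, -1/22, 39/22)
     R3 -= 14·R2  ⇒  (0, 0, 0, 81/22, 229/22)
[4] R3 /= 81/22  ⇒  (0, 0, 0, 1, 229/81)
     R0 -= -15/22·R3  ⇒  (1, 0, 0, 0, 14/27)
     R1 -= -1/22·R3  ⇒  (0, 1, 0, 0, 154/81)
     R2 -= -27/22·R3  ⇒  (0, 0, 1, 0, 7/3)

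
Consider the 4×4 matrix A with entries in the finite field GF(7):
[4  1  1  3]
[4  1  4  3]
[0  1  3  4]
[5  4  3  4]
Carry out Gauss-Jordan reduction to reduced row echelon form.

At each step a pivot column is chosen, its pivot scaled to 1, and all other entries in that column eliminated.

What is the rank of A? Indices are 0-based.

[1] R0 /= 4  ⇒  (1, 2, 2, 6)
     R1 -= 4·R0  ⇒  (0, 0, 3, 0)
     R3 -= 5·R0  ⇒  (0, 1, 0, 2)
[2] R1 <-> R2
[2] R1 /= 1  ⇒  (0, 1, 3, 4)
     R0 -= 2·R1  ⇒  (1, 0, 3, 5)
     R3 -= 1·R1  ⇒  (0, 0, 4, 5)
[3] R2 /= 3  ⇒  (0, 0, 1, 0)
     R0 -= 3·R2  ⇒  (1, 0, 0, 5)
     R1 -= 3·R2  ⇒  (0, 1, 0, 4)
     R3 -= 4·R2  ⇒  (0, 0, 0, 5)
[4] R3 /= 5  ⇒  (0, 0, 0, 1)
     R0 -= 5·R3  ⇒  (1, 0, 0, 0)
     R1 -= 4·R3  ⇒  (0, 1, 0, 0)

rank = 4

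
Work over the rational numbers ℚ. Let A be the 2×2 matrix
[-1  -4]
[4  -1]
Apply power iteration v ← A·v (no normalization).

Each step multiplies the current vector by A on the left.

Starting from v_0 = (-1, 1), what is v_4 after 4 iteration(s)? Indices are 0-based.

v_4 = (-401, -79)

v_0 = (-1, 1).
v_1 = A·v_0 = (-3, -5).
v_2 = A·v_1 = (23, -7).
v_3 = A·v_2 = (5, 99).
v_4 = A·v_3 = (-401, -79).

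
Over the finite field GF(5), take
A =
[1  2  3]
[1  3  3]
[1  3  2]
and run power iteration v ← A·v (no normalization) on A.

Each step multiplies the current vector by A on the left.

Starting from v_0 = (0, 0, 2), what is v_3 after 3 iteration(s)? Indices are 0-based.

v_3 = (3, 4, 2)

v_0 = (0, 0, 2).
v_1 = A·v_0 = (1, 1, 4).
v_2 = A·v_1 = (0, 1, 2).
v_3 = A·v_2 = (3, 4, 2).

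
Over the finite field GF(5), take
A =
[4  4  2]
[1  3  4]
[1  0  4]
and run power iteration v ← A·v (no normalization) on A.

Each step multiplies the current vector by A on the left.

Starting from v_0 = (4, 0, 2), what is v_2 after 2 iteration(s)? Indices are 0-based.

v_2 = (2, 4, 3)

v_0 = (4, 0, 2).
v_1 = A·v_0 = (0, 2, 2).
v_2 = A·v_1 = (2, 4, 3).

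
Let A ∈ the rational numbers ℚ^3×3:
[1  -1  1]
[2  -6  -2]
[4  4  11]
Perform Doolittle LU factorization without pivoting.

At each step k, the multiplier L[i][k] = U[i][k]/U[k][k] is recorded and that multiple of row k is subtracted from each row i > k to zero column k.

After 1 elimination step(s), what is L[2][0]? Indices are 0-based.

L[2][0] = 4

k=0: U[0][0]=1
  eliminate (1,0): mult=2, new row 1: (0, -4, -4); set L[1][0]=2
  eliminate (2,0): mult=4, new row 2: (0, 8, 7); set L[2][0]=4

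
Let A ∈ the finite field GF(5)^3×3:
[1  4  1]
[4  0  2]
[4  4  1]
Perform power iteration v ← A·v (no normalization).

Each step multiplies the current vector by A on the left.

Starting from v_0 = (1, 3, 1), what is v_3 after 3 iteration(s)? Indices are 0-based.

v_3 = (2, 4, 2)

v_0 = (1, 3, 1).
v_1 = A·v_0 = (4, 1, 2).
v_2 = A·v_1 = (0, 0, 2).
v_3 = A·v_2 = (2, 4, 2).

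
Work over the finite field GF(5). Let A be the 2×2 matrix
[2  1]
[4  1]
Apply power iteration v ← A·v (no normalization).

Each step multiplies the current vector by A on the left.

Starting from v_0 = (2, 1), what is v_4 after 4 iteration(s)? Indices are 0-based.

v_0 = (2, 1).
v_1 = A·v_0 = (0, 4).
v_2 = A·v_1 = (4, 4).
v_3 = A·v_2 = (2, 0).
v_4 = A·v_3 = (4, 3).

v_4 = (4, 3)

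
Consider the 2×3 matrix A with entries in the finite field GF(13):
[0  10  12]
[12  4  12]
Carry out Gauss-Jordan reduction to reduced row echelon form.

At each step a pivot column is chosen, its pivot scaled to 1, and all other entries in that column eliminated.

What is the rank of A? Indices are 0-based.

rank = 2

pivot(0,0): swap R0↔R1
pivot(0,0)=12: scale R0 → (1, 9, 1)
pivot(1,1)=10: scale R1 → (0, 1, 9)
  clear (0,1): R0 −= (9)R1 → (1, 0, 11)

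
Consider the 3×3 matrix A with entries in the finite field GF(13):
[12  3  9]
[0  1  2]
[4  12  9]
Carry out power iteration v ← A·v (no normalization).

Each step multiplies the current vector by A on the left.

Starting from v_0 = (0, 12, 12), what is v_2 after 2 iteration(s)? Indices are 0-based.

v_0 = (0, 12, 12).
v_1 = A·v_0 = (1, 10, 5).
v_2 = A·v_1 = (9, 7, 0).

v_2 = (9, 7, 0)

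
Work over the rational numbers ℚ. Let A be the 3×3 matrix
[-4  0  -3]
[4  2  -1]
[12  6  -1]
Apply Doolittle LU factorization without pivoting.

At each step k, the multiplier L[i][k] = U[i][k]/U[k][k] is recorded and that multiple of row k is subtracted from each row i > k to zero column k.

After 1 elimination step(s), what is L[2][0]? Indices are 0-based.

[col 0] pivot -4
  R1 -= -1*R0 → (0, 2, -4)  (L[1][0] := -1)
  R2 -= -3*R0 → (0, 6, -10)  (L[2][0] := -3)

L[2][0] = -3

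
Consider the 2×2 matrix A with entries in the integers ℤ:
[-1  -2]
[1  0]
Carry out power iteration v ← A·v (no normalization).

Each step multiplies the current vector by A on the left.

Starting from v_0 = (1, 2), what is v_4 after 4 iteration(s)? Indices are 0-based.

v_0 = (1, 2).
v_1 = A·v_0 = (-5, 1).
v_2 = A·v_1 = (3, -5).
v_3 = A·v_2 = (7, 3).
v_4 = A·v_3 = (-13, 7).

v_4 = (-13, 7)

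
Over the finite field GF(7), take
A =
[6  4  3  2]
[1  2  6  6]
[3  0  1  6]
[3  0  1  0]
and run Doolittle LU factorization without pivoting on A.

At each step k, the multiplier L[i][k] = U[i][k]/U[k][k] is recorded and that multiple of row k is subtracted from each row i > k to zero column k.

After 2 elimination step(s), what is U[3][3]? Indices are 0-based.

U[3][3] = 4

Step 1: pivot at (0,0) is 6.
  row1 ← row1 − (6)·row0  ⇒  L[1][0]=6, U row1=(0, 6, 2, 1)
  row2 ← row2 − (4)·row0  ⇒  L[2][0]=4, U row2=(0, 5, 3, 5)
  row3 ← row3 − (4)·row0  ⇒  L[3][0]=4, U row3=(0, 5, 3, 6)
Step 2: pivot at (1,1) is 6.
  row2 ← row2 − (2)·row1  ⇒  L[2][1]=2, U row2=(0, 0, 6, 3)
  row3 ← row3 − (2)·row1  ⇒  L[3][1]=2, U row3=(0, 0, 6, 4)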